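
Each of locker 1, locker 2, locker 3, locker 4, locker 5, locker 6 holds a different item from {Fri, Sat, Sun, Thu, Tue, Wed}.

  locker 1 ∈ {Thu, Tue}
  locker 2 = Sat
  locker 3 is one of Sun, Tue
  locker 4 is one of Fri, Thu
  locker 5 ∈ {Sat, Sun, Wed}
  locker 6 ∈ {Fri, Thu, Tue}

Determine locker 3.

Sun

locker 2 has just one choice, so locker 2 = Sat. Strike Sat from locker 5.
Among the 5 still-open variables, Wed fits only locker 5 (and all 5 values in {Fri, Sun, Thu, Tue, Wed} must be used), so locker 5 = Wed.
The 4 still-open variables draw from only 4 values {Fri, Sun, Thu, Tue}, so each is used; only locker 3 can be Sun, hence locker 3 = Sun.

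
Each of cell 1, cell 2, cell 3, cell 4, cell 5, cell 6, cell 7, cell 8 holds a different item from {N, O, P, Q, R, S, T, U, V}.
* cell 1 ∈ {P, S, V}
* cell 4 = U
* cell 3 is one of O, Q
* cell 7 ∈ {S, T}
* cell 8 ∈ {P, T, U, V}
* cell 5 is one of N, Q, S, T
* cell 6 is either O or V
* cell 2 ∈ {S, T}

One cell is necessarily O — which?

cell 6

cell 4 has just one choice, so cell 4 = U. Strike U from cell 8.
The 7 still-open variables together cover exactly {N, O, P, Q, S, T, V} — 7 values for 7 variables — and N appears only in cell 5's list, so cell 5 = N.
The 6 still-open variables draw from only 6 values {O, P, Q, S, T, V}, so each is used; only cell 3 can be Q, hence cell 3 = Q.
The 5 still-open variables together cover exactly {O, P, S, T, V} — 5 values for 5 variables — and O appears only in cell 6's list, so cell 6 = O.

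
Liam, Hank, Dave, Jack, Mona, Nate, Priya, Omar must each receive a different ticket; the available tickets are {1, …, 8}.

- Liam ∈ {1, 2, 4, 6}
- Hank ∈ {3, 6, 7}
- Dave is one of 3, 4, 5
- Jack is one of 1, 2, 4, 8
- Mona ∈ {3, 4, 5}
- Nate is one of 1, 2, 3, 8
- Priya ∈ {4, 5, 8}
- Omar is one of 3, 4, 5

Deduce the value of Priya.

The 8 variables draw from only 8 values {1, 2, 3, 4, 5, 6, 7, 8}, so each is used; only Hank can be 7, hence Hank = 7.
The 7 still-open variables together cover exactly {1, 2, 3, 4, 5, 6, 8} — 7 values for 7 variables — and 6 appears only in Liam's list, so Liam = 6.
Dave, Mona, Omar share exactly the 3 values {3, 4, 5}; by pigeonhole those values go to them, so strike 3, 4, 5 from Jack, Nate, Priya.
So Priya = 8.

8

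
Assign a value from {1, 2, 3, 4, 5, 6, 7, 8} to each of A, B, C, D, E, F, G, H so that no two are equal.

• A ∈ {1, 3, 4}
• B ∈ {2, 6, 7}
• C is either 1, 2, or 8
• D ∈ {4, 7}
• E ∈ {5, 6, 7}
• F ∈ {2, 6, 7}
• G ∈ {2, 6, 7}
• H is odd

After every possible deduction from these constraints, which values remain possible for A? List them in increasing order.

1, 3

The 8 variables draw from only 8 values {1, 2, 3, 4, 5, 6, 7, 8}, so each is used; only C can be 8, hence C = 8.
B, F, G share exactly the 3 values {2, 6, 7}; by pigeonhole those values go to them, so strike 2, 6, 7 from D, E, H.
D's domain is down to {4}, so D = 4. Eliminate 4 elsewhere: A.
E must be 5 (only option left). Remove 5 from H.
No further eliminations apply; A can still be any of 1, 3.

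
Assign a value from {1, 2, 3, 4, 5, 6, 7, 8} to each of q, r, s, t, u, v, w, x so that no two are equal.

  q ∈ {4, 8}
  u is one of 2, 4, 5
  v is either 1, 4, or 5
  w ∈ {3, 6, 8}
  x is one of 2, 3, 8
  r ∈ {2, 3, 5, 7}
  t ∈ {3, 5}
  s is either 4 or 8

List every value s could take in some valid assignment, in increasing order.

4, 8

The 8 variables together cover exactly {1, 2, 3, 4, 5, 6, 7, 8} — 8 values for 8 variables — and 1 appears only in v's list, so v = 1.
The 7 still-open variables draw from only 7 values {2, 3, 4, 5, 6, 7, 8}, so each is used; only w can be 6, hence w = 6.
The 6 still-open variables together cover exactly {2, 3, 4, 5, 7, 8} — 6 values for 6 variables — and 7 appears only in r's list, so r = 7.
q and s share exactly the 2 values {4, 8}; by pigeonhole those values go to them, so strike 4, 8 from u, x.
No further eliminations apply; s can still be any of 4, 8.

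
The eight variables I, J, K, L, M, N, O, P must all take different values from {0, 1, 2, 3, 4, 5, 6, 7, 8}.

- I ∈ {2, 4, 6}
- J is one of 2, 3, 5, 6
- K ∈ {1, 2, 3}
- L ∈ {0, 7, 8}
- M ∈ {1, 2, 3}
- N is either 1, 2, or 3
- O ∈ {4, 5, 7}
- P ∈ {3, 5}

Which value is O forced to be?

7

K, M, N share exactly the 3 values {1, 2, 3}; by pigeonhole those values go to them, so strike 1, 2, 3 from I, J, P.
P must be 5 (only option left). Strike 5 from J, O.
J must be 6 (only option left). So I can't be 6.
I has just one choice, so I = 4. So O can't be 4.
So O = 7.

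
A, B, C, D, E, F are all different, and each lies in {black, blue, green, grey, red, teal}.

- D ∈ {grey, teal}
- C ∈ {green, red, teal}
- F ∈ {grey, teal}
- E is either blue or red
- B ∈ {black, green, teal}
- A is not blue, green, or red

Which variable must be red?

C

Among the 6 variables, blue fits only E (and all 6 values in {black, blue, green, grey, red, teal} must be used), so E = blue.
The 5 still-open variables together cover exactly {black, green, grey, red, teal} — 5 values for 5 variables — and red appears only in C's list, so C = red.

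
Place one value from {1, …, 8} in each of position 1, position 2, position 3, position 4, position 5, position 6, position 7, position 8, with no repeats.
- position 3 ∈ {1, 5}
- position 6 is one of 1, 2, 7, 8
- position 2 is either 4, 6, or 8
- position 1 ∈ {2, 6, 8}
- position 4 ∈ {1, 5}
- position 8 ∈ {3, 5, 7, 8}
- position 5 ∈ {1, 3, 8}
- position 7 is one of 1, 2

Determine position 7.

2

The 8 variables draw from only 8 values {1, 2, 3, 4, 5, 6, 7, 8}, so each is used; only position 2 can be 4, hence position 2 = 4.
Among the 7 still-open variables, 6 fits only position 1 (and all 7 values in {1, 2, 3, 5, 6, 7, 8} must be used), so position 1 = 6.
position 3 and position 4 share exactly the 2 values {1, 5}; by pigeonhole those values go to them, so strike 1, 5 from position 5, position 6, position 7, position 8.
So position 7 = 2.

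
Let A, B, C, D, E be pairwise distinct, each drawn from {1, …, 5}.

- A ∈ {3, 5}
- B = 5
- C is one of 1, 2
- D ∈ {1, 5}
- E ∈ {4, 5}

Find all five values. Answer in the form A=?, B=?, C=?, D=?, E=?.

A=3, B=5, C=2, D=1, E=4

B's domain is down to {5}, so B = 5. Eliminate 5 elsewhere: A, D, E.
D must be 1 (only option left). Eliminate 1 elsewhere: C.
E must be 4 (only option left).
That leaves A = 3.
C has just one choice, so C = 2.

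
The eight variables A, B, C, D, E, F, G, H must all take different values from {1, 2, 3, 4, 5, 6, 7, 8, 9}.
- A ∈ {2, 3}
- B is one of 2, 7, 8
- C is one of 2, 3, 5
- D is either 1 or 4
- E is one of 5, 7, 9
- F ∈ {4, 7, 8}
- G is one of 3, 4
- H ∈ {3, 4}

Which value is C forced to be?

The 8 variables draw from only 8 values {1, 2, 3, 4, 5, 7, 8, 9}, so each is used; only D can be 1, hence D = 1.
The 7 still-open variables draw from only 7 values {2, 3, 4, 5, 7, 8, 9}, so each is used; only E can be 9, hence E = 9.
Among the 6 still-open variables, 5 fits only C (and all 6 values in {2, 3, 4, 5, 7, 8} must be used), so C = 5.

5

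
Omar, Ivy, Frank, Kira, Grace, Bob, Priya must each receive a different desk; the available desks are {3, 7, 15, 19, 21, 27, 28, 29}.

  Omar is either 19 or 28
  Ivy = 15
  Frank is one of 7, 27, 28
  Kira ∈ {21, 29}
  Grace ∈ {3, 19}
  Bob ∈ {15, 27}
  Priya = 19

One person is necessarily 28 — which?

Ivy has just one choice, so Ivy = 15. So Bob can't be 15.
Bob has just one choice, so Bob = 27. Eliminate 27 elsewhere: Frank.
Priya has just one choice, so Priya = 19. Strike 19 from Omar, Grace.
So 28 goes to Omar.

Omar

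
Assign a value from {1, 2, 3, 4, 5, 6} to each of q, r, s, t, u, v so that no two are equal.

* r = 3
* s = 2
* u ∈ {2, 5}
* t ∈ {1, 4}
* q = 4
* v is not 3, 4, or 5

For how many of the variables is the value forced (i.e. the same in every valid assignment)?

q's domain is down to {4}, so q = 4. Remove 4 from t.
r has just one choice, so r = 3.
s has just one choice, so s = 2. Remove 2 from u, v.
That leaves t = 1. Strike 1 from v.
u's domain is down to {5}, so u = 5.
v's domain is down to {6}, so v = 6.
Every variable is fixed: q=4, r=3, s=2, t=1, u=5, v=6. That makes 6.

6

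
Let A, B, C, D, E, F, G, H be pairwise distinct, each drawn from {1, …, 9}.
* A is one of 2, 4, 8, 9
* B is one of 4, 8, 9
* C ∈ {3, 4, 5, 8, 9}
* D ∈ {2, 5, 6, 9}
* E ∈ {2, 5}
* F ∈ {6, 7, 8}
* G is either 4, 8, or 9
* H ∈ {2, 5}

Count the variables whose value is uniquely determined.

3

Among the 8 variables, 3 fits only C (and all 8 values in {2, 3, 4, 5, 6, 7, 8, 9} must be used), so C = 3.
Among the 7 still-open variables, 7 fits only F (and all 7 values in {2, 4, 5, 6, 7, 8, 9} must be used), so F = 7.
The 6 still-open variables draw from only 6 values {2, 4, 5, 6, 8, 9}, so each is used; only D can be 6, hence D = 6.
E and H share exactly the 2 values {2, 5}; by pigeonhole those values go to them, so strike 2, 5 from A.
Determined: C=3, D=6, F=7. The other variables each still have more than one consistent value. That makes 3.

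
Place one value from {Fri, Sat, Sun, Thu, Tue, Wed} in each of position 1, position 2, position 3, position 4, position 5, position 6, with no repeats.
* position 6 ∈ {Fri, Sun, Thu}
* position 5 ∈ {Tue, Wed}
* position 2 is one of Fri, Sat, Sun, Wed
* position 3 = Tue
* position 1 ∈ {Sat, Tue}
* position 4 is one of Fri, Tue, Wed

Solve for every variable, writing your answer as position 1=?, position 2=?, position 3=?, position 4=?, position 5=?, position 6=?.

position 3 has just one choice, so position 3 = Tue. Eliminate Tue elsewhere: position 1, position 4, position 5.
position 5's domain is down to {Wed}, so position 5 = Wed. Eliminate Wed elsewhere: position 2, position 4.
position 1 must be Sat (only option left). Eliminate Sat elsewhere: position 2.
position 4 must be Fri (only option left). Remove Fri from position 2, position 6.
position 2's domain is down to {Sun}, so position 2 = Sun. Eliminate Sun elsewhere: position 6.
position 6 must be Thu (only option left).

position 1=Sat, position 2=Sun, position 3=Tue, position 4=Fri, position 5=Wed, position 6=Thu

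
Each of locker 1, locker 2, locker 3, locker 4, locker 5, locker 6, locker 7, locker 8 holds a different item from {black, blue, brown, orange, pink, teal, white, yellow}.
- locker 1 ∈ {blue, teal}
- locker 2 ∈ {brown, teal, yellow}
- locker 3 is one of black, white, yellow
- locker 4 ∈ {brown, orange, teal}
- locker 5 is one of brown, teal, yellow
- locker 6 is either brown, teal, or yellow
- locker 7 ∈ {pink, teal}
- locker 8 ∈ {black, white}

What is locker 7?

pink

The 8 variables draw from only 8 values {black, blue, brown, orange, pink, teal, white, yellow}, so each is used; only locker 1 can be blue, hence locker 1 = blue.
Among the 7 still-open variables, orange fits only locker 4 (and all 7 values in {black, brown, orange, pink, teal, white, yellow} must be used), so locker 4 = orange.
The 6 still-open variables draw from only 6 values {black, brown, pink, teal, white, yellow}, so each is used; only locker 7 can be pink, hence locker 7 = pink.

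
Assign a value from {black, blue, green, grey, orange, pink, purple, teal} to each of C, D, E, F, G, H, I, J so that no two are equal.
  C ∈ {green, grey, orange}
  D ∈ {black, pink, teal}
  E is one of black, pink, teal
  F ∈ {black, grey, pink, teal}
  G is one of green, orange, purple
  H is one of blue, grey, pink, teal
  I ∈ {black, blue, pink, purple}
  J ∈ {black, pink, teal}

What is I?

purple

D, E, J share exactly the 3 values {black, pink, teal}; by pigeonhole those values go to them, so strike black, pink, teal from F, H, I.
F has just one choice, so F = grey. Eliminate grey elsewhere: C, H.
H's domain is down to {blue}, so H = blue. Remove blue from I.
So I = purple.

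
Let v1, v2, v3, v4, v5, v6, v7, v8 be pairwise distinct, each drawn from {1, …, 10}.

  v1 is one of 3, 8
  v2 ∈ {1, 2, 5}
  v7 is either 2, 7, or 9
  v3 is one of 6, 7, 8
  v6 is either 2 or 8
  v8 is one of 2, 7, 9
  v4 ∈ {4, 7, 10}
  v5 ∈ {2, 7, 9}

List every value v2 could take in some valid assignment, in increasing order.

The 3 variables v5, v7, v8 are confined to {2, 7, 9}, which locks those values in; drop them from v2, v3, v4, v6.
v6's domain is down to {8}, so v6 = 8. Remove 8 from v1, v3.
v1's domain is down to {3}, so v1 = 3.
v3 has just one choice, so v3 = 6.
No further eliminations apply; v2 can still be any of 1, 5.

1, 5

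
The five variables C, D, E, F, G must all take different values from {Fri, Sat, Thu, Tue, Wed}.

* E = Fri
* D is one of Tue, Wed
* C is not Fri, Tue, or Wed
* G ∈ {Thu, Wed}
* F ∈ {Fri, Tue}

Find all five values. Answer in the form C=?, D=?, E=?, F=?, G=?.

C=Sat, D=Wed, E=Fri, F=Tue, G=Thu

E's domain is down to {Fri}, so E = Fri. Strike Fri from F.
F must be Tue (only option left). Remove Tue from D.
That leaves D = Wed. So G can't be Wed.
That leaves G = Thu. So C can't be Thu.
C must be Sat (only option left).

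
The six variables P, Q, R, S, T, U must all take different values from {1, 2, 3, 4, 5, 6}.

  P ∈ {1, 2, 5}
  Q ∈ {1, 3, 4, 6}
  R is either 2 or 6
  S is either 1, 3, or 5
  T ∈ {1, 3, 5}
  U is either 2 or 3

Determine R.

6

The 6 variables draw from only 6 values {1, 2, 3, 4, 5, 6}, so each is used; only Q can be 4, hence Q = 4.
The 5 still-open variables together cover exactly {1, 2, 3, 5, 6} — 5 values for 5 variables — and 6 appears only in R's list, so R = 6.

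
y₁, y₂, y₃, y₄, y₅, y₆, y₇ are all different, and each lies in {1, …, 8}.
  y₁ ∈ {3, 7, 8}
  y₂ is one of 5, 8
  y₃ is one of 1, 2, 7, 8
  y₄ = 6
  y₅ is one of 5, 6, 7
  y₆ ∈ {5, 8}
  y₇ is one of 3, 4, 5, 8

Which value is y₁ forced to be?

y₄ must be 6 (only option left). Remove 6 from y₅.
y₂ and y₆ between them cover only {5, 8} — a naked pair. Remove those values from y₁, y₃, y₅, y₇.
y₅ must be 7 (only option left). Strike 7 from y₁, y₃.
So y₁ = 3.

3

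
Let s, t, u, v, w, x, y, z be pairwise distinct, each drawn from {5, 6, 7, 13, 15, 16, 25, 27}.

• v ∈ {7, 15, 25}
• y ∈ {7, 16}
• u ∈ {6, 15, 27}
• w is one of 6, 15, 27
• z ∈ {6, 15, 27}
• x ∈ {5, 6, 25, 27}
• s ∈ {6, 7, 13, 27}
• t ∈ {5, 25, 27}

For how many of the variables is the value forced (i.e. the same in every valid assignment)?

The 8 variables draw from only 8 values {5, 6, 7, 13, 15, 16, 25, 27}, so each is used; only s can be 13, hence s = 13.
The 7 still-open variables draw from only 7 values {5, 6, 7, 15, 16, 25, 27}, so each is used; only y can be 16, hence y = 16.
Among the 6 still-open variables, 7 fits only v (and all 6 values in {5, 6, 7, 15, 25, 27} must be used), so v = 7.
u, w, z between them cover only {6, 15, 27} — a naked triple. Remove those values from t, x.
Determined: s=13, v=7, y=16. The other variables each still have more than one consistent value. That makes 3.

3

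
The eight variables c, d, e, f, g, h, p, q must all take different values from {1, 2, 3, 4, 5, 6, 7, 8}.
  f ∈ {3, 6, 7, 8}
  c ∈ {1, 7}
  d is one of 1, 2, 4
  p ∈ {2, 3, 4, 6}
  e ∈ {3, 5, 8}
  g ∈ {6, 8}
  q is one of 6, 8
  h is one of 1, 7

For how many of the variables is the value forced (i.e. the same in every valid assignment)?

The 8 variables draw from only 8 values {1, 2, 3, 4, 5, 6, 7, 8}, so each is used; only e can be 5, hence e = 5.
c and h share exactly the 2 values {1, 7}; by pigeonhole those values go to them, so strike 1, 7 from d, f.
The 2 variables g and q are confined to {6, 8}, which locks those values in; drop them from f, p.
That leaves f = 3. Remove 3 from p.
Determined: e=5, f=3. The other variables each still have more than one consistent value. That makes 2.

2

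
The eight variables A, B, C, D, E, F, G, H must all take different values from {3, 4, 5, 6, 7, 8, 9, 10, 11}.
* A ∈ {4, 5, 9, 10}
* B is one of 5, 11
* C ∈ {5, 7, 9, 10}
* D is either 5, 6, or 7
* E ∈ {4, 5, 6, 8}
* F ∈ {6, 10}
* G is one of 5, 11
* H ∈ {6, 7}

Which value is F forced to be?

The 8 variables together cover exactly {4, 5, 6, 7, 8, 9, 10, 11} — 8 values for 8 variables — and 8 appears only in E's list, so E = 8.
Among the 7 still-open variables, 4 fits only A (and all 7 values in {4, 5, 6, 7, 9, 10, 11} must be used), so A = 4.
The 6 still-open variables together cover exactly {5, 6, 7, 9, 10, 11} — 6 values for 6 variables — and 9 appears only in C's list, so C = 9.
The 5 still-open variables draw from only 5 values {5, 6, 7, 10, 11}, so each is used; only F can be 10, hence F = 10.

10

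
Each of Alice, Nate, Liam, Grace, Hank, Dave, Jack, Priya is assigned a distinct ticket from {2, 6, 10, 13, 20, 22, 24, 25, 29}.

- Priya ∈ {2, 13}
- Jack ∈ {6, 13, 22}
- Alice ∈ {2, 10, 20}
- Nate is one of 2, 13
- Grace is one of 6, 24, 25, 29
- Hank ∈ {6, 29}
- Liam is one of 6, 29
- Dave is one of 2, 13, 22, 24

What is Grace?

Nate and Priya between them cover only {2, 13} — a naked pair. Remove those values from Alice, Dave, Jack.
Liam and Hank share exactly the 2 values {6, 29}; by pigeonhole those values go to them, so strike 6, 29 from Grace, Jack.
That leaves Jack = 22. Remove 22 from Dave.
Dave's domain is down to {24}, so Dave = 24. Strike 24 from Grace.
So Grace = 25.

25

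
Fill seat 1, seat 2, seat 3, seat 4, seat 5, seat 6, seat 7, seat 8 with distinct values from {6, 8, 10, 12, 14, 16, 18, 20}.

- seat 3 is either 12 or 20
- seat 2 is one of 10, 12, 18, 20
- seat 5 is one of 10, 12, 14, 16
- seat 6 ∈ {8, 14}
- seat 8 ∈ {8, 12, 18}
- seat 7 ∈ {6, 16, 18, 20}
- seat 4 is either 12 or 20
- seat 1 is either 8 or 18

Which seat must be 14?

The 8 variables draw from only 8 values {6, 8, 10, 12, 14, 16, 18, 20}, so each is used; only seat 7 can be 6, hence seat 7 = 6.
Among the 7 still-open variables, 16 fits only seat 5 (and all 7 values in {8, 10, 12, 14, 16, 18, 20} must be used), so seat 5 = 16.
The 6 still-open variables together cover exactly {8, 10, 12, 14, 18, 20} — 6 values for 6 variables — and 10 appears only in seat 2's list, so seat 2 = 10.
The 5 still-open variables together cover exactly {8, 12, 14, 18, 20} — 5 values for 5 variables — and 14 appears only in seat 6's list, so seat 6 = 14.

seat 6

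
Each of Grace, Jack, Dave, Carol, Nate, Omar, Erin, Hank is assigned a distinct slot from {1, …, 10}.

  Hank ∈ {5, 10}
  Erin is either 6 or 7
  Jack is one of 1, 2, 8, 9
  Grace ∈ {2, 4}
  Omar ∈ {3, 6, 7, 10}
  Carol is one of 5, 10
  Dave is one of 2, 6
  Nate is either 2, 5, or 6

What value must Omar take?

3

The 2 variables Carol and Hank are confined to {5, 10}, which locks those values in; drop them from Nate, Omar.
Dave and Nate between them cover only {2, 6} — a naked pair. Remove those values from Grace, Jack, Omar, Erin.
That leaves Grace = 4.
That leaves Erin = 7. Remove 7 from Omar.
So Omar = 3.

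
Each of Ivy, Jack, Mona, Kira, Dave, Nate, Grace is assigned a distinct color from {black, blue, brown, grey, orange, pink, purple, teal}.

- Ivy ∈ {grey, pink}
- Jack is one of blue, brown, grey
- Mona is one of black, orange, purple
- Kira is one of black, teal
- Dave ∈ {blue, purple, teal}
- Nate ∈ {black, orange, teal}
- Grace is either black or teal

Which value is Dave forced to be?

blue

Kira and Grace share exactly the 2 values {black, teal}; by pigeonhole those values go to them, so strike black, teal from Mona, Dave, Nate.
Nate has just one choice, so Nate = orange. Strike orange from Mona.
Mona's domain is down to {purple}, so Mona = purple. Eliminate purple elsewhere: Dave.
So Dave = blue.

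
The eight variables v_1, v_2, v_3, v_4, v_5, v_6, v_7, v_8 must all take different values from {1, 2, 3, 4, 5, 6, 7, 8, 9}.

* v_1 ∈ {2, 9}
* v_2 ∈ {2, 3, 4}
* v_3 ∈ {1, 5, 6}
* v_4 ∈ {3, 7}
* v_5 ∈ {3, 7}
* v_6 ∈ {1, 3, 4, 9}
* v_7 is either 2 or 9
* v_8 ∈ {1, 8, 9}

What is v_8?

8

v_1 and v_7 share exactly the 2 values {2, 9}; by pigeonhole those values go to them, so strike 2, 9 from v_2, v_6, v_8.
v_4 and v_5 between them cover only {3, 7} — a naked pair. Remove those values from v_2, v_6.
That leaves v_2 = 4. So v_6 can't be 4.
v_6 has just one choice, so v_6 = 1. Strike 1 from v_3, v_8.
So v_8 = 8.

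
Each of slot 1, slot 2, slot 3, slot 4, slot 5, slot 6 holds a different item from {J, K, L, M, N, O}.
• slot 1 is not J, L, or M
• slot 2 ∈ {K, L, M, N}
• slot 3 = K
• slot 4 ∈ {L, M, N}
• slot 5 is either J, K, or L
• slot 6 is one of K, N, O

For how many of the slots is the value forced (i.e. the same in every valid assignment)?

slot 3's domain is down to {K}, so slot 3 = K. Eliminate K elsewhere: slot 1, slot 2, slot 5, slot 6.
Among the 5 still-open variables, J fits only slot 5 (and all 5 values in {J, L, M, N, O} must be used), so slot 5 = J.
slot 1 and slot 6 between them cover only {N, O} — a naked pair. Remove those values from slot 2, slot 4.
Determined: slot 3=K, slot 5=J. The other slots each still have more than one consistent value. That makes 2.

2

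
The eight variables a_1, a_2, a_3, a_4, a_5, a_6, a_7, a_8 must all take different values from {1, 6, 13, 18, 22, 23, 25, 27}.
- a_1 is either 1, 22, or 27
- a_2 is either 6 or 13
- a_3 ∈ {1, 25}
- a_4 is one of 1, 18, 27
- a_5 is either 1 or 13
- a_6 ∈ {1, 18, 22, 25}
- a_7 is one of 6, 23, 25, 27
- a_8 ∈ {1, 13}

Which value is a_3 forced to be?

The 8 variables draw from only 8 values {1, 6, 13, 18, 22, 23, 25, 27}, so each is used; only a_7 can be 23, hence a_7 = 23.
Among the 7 still-open variables, 6 fits only a_2 (and all 7 values in {1, 6, 13, 18, 22, 25, 27} must be used), so a_2 = 6.
a_5 and a_8 share exactly the 2 values {1, 13}; by pigeonhole those values go to them, so strike 1, 13 from a_1, a_3, a_4, a_6.
So a_3 = 25.

25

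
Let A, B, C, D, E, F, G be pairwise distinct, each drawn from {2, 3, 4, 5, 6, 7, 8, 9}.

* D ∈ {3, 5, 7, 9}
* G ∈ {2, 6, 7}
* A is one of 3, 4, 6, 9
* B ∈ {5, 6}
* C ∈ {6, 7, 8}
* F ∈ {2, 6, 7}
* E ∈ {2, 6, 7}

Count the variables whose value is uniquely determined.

E, F, G share exactly the 3 values {2, 6, 7}; by pigeonhole those values go to them, so strike 2, 6, 7 from A, B, C, D.
That leaves B = 5. Eliminate 5 elsewhere: D.
C's domain is down to {8}, so C = 8.
Determined: B=5, C=8. The other variables each still have more than one consistent value. That makes 2.

2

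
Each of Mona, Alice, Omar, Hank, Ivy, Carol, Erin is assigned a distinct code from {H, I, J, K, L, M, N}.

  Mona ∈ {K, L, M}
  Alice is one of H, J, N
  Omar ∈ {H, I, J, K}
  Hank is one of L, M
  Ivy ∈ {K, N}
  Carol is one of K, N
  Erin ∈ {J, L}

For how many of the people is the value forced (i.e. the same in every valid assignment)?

3

Among the 7 variables, I fits only Omar (and all 7 values in {H, I, J, K, L, M, N} must be used), so Omar = I.
Among the 6 still-open variables, H fits only Alice (and all 6 values in {H, J, K, L, M, N} must be used), so Alice = H.
The 5 still-open variables together cover exactly {J, K, L, M, N} — 5 values for 5 variables — and J appears only in Erin's list, so Erin = J.
The 2 variables Ivy and Carol are confined to {K, N}, which locks those values in; drop them from Mona.
Determined: Alice=H, Omar=I, Erin=J. The other people each still have more than one consistent value. That makes 3.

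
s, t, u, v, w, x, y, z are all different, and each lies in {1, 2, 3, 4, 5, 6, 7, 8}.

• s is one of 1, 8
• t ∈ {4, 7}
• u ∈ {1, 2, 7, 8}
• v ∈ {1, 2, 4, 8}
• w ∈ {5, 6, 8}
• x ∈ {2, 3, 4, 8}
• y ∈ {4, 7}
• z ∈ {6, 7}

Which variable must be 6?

The 8 variables together cover exactly {1, 2, 3, 4, 5, 6, 7, 8} — 8 values for 8 variables — and 3 appears only in x's list, so x = 3.
The 7 still-open variables draw from only 7 values {1, 2, 4, 5, 6, 7, 8}, so each is used; only w can be 5, hence w = 5.
Among the 6 still-open variables, 6 fits only z (and all 6 values in {1, 2, 4, 6, 7, 8} must be used), so z = 6.

z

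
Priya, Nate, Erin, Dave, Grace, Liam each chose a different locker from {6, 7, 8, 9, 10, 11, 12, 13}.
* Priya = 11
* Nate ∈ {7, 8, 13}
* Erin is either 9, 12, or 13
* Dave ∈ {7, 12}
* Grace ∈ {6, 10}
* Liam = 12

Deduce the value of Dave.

7

Priya has just one choice, so Priya = 11.
That leaves Liam = 12. Strike 12 from Erin, Dave.
So Dave = 7.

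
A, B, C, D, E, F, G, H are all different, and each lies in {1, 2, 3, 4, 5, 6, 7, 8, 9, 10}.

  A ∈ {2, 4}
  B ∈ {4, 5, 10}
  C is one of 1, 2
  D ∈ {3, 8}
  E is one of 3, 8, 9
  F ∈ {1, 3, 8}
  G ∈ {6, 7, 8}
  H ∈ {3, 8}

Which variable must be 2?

C

D and H between them cover only {3, 8} — a naked pair. Remove those values from E, F, G.
E must be 9 (only option left).
F's domain is down to {1}, so F = 1. So C can't be 1.
So 2 goes to C.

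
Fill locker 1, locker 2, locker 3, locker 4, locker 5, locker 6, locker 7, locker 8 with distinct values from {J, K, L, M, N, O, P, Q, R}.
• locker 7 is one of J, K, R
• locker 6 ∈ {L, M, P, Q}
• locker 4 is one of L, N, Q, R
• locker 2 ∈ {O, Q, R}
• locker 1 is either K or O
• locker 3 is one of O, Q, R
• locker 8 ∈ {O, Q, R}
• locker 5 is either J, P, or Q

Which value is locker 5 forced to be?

P

locker 2, locker 3, locker 8 share exactly the 3 values {O, Q, R}; by pigeonhole those values go to them, so strike O, Q, R from locker 1, locker 4, locker 5, locker 6, locker 7.
locker 1's domain is down to {K}, so locker 1 = K. Strike K from locker 7.
That leaves locker 7 = J. Remove J from locker 5.
So locker 5 = P.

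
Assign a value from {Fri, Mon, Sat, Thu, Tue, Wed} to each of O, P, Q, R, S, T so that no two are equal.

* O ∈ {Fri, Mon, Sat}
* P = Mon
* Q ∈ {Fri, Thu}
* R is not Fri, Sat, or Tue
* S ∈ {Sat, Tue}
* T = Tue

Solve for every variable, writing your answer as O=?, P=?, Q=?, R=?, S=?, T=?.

P's domain is down to {Mon}, so P = Mon. So O, R can't be Mon.
T's domain is down to {Tue}, so T = Tue. Eliminate Tue elsewhere: S.
S must be Sat (only option left). Eliminate Sat elsewhere: O.
That leaves O = Fri. So Q can't be Fri.
Q must be Thu (only option left). So R can't be Thu.
R's domain is down to {Wed}, so R = Wed.

O=Fri, P=Mon, Q=Thu, R=Wed, S=Sat, T=Tue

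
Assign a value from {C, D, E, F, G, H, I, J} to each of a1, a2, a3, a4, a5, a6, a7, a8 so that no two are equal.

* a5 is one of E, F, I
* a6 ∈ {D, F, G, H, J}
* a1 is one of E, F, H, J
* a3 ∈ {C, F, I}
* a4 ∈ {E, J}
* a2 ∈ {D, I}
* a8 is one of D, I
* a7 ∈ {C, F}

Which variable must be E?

a5

The 8 variables together cover exactly {C, D, E, F, G, H, I, J} — 8 values for 8 variables — and G appears only in a6's list, so a6 = G.
The 7 still-open variables together cover exactly {C, D, E, F, H, I, J} — 7 values for 7 variables — and H appears only in a1's list, so a1 = H.
The 6 still-open variables draw from only 6 values {C, D, E, F, I, J}, so each is used; only a4 can be J, hence a4 = J.
Among the 5 still-open variables, E fits only a5 (and all 5 values in {C, D, E, F, I} must be used), so a5 = E.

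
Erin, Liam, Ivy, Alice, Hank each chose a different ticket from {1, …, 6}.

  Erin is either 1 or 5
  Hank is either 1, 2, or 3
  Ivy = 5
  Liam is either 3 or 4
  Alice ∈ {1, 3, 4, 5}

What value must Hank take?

Ivy's domain is down to {5}, so Ivy = 5. Remove 5 from Erin, Alice.
That leaves Erin = 1. So Alice, Hank can't be 1.
The 3 still-open variables draw from only 3 values {2, 3, 4}, so each is used; only Hank can be 2, hence Hank = 2.

2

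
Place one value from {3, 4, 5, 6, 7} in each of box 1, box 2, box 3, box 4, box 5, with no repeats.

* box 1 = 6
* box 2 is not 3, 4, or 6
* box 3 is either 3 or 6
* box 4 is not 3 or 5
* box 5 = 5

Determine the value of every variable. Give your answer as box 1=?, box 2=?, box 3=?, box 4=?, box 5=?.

box 1 has just one choice, so box 1 = 6. Remove 6 from box 3, box 4.
box 3's domain is down to {3}, so box 3 = 3.
box 5 must be 5 (only option left). Remove 5 from box 2.
That leaves box 2 = 7. Eliminate 7 elsewhere: box 4.
box 4 must be 4 (only option left).

box 1=6, box 2=7, box 3=3, box 4=4, box 5=5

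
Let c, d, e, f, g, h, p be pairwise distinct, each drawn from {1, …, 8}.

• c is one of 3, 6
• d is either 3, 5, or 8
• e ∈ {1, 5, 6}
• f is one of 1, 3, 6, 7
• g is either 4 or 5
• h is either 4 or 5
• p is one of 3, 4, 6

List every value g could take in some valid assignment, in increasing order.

Among the 7 variables, 7 fits only f (and all 7 values in {1, 3, 4, 5, 6, 7, 8} must be used), so f = 7.
Among the 6 still-open variables, 1 fits only e (and all 6 values in {1, 3, 4, 5, 6, 8} must be used), so e = 1.
The 5 still-open variables together cover exactly {3, 4, 5, 6, 8} — 5 values for 5 variables — and 8 appears only in d's list, so d = 8.
The 2 variables g and h are confined to {4, 5}, which locks those values in; drop them from p.
No further eliminations apply; g can still be any of 4, 5.

4, 5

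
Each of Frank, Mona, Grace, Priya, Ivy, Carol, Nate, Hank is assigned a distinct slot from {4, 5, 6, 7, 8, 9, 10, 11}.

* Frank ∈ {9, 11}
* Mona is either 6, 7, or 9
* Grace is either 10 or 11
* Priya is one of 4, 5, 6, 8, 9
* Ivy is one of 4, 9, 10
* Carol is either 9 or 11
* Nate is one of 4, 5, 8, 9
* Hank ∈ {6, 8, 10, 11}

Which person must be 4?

Among the 8 variables, 7 fits only Mona (and all 8 values in {4, 5, 6, 7, 8, 9, 10, 11} must be used), so Mona = 7.
Frank and Carol between them cover only {9, 11} — a naked pair. Remove those values from Grace, Priya, Ivy, Nate, Hank.
Grace's domain is down to {10}, so Grace = 10. Eliminate 10 elsewhere: Ivy, Hank.
So 4 goes to Ivy.

Ivy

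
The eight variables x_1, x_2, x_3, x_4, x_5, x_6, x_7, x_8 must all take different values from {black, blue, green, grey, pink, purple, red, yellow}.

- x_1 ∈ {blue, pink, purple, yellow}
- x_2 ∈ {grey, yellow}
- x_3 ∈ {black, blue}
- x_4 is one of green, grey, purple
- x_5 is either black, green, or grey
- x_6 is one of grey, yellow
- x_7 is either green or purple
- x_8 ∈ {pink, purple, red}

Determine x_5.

The 8 variables draw from only 8 values {black, blue, green, grey, pink, purple, red, yellow}, so each is used; only x_8 can be red, hence x_8 = red.
The 7 still-open variables draw from only 7 values {black, blue, green, grey, pink, purple, yellow}, so each is used; only x_1 can be pink, hence x_1 = pink.
Among the 6 still-open variables, blue fits only x_3 (and all 6 values in {black, blue, green, grey, purple, yellow} must be used), so x_3 = blue.
The 5 still-open variables draw from only 5 values {black, green, grey, purple, yellow}, so each is used; only x_5 can be black, hence x_5 = black.

black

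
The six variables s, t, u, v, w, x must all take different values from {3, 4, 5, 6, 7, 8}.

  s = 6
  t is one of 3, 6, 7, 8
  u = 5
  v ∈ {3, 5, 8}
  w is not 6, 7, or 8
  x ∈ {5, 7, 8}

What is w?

s must be 6 (only option left). So t can't be 6.
That leaves u = 5. Strike 5 from v, w, x.
The 4 still-open variables draw from only 4 values {3, 4, 7, 8}, so each is used; only w can be 4, hence w = 4.

4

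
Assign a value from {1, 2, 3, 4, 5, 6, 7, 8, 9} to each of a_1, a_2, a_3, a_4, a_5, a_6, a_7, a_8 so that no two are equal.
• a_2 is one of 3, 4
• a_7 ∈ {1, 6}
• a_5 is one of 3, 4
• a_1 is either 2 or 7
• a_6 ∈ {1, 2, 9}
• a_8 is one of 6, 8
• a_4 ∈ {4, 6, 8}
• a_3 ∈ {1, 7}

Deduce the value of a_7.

1

The 8 variables draw from only 8 values {1, 2, 3, 4, 6, 7, 8, 9}, so each is used; only a_6 can be 9, hence a_6 = 9.
The 7 still-open variables draw from only 7 values {1, 2, 3, 4, 6, 7, 8}, so each is used; only a_1 can be 2, hence a_1 = 2.
The 6 still-open variables together cover exactly {1, 3, 4, 6, 7, 8} — 6 values for 6 variables — and 7 appears only in a_3's list, so a_3 = 7.
The 5 still-open variables draw from only 5 values {1, 3, 4, 6, 8}, so each is used; only a_7 can be 1, hence a_7 = 1.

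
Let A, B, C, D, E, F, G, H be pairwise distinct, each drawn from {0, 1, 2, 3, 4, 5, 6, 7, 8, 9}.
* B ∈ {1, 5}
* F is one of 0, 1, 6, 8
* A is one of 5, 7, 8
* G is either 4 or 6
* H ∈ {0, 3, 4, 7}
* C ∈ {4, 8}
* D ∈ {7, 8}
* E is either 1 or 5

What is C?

Among the 8 variables, 3 fits only H (and all 8 values in {0, 1, 3, 4, 5, 6, 7, 8} must be used), so H = 3.
Among the 7 still-open variables, 0 fits only F (and all 7 values in {0, 1, 4, 5, 6, 7, 8} must be used), so F = 0.
The 6 still-open variables draw from only 6 values {1, 4, 5, 6, 7, 8}, so each is used; only G can be 6, hence G = 6.
The 5 still-open variables together cover exactly {1, 4, 5, 7, 8} — 5 values for 5 variables — and 4 appears only in C's list, so C = 4.

4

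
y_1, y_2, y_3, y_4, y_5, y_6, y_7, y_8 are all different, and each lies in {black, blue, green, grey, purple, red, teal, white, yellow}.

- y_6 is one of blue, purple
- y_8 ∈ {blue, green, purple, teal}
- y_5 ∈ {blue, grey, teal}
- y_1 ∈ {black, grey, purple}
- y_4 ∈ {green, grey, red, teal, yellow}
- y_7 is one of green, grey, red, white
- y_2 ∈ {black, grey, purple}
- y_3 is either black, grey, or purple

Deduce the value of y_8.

green

y_1, y_2, y_3 between them cover only {black, grey, purple} — a naked triple. Remove those values from y_4, y_5, y_6, y_7, y_8.
That leaves y_6 = blue. Eliminate blue elsewhere: y_5, y_8.
y_5's domain is down to {teal}, so y_5 = teal. Remove teal from y_4, y_8.
So y_8 = green.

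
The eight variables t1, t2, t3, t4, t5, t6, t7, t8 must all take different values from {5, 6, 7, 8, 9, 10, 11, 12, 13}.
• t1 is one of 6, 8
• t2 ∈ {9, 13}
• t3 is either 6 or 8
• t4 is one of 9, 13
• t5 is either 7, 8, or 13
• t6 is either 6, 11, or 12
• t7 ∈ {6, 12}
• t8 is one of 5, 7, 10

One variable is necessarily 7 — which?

t5

t1 and t3 share exactly the 2 values {6, 8}; by pigeonhole those values go to them, so strike 6, 8 from t5, t6, t7.
t7 has just one choice, so t7 = 12. Eliminate 12 elsewhere: t6.
t6's domain is down to {11}, so t6 = 11.
The 2 variables t2 and t4 are confined to {9, 13}, which locks those values in; drop them from t5.
So 7 goes to t5.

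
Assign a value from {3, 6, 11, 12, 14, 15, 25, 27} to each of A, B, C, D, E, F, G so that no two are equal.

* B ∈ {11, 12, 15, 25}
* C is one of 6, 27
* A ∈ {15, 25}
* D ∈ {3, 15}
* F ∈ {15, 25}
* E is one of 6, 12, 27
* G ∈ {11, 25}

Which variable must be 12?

B

Among the 7 variables, 3 fits only D (and all 7 values in {3, 6, 11, 12, 15, 25, 27} must be used), so D = 3.
The 2 variables A and F are confined to {15, 25}, which locks those values in; drop them from B, G.
G must be 11 (only option left). Remove 11 from B.
So 12 goes to B.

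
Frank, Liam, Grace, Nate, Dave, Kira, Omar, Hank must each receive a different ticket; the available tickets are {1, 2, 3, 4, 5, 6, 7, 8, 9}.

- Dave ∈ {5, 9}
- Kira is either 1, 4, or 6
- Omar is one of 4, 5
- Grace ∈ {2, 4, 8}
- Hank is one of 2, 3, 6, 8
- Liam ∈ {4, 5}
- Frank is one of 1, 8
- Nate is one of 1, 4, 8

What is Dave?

The 8 variables together cover exactly {1, 2, 3, 4, 5, 6, 8, 9} — 8 values for 8 variables — and 3 appears only in Hank's list, so Hank = 3.
Among the 7 still-open variables, 2 fits only Grace (and all 7 values in {1, 2, 4, 5, 6, 8, 9} must be used), so Grace = 2.
The 6 still-open variables draw from only 6 values {1, 4, 5, 6, 8, 9}, so each is used; only Kira can be 6, hence Kira = 6.
The 5 still-open variables draw from only 5 values {1, 4, 5, 8, 9}, so each is used; only Dave can be 9, hence Dave = 9.

9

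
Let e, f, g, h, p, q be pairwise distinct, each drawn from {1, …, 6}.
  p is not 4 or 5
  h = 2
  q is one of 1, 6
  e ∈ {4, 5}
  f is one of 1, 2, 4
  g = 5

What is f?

1

g must be 5 (only option left). Strike 5 from e.
h's domain is down to {2}, so h = 2. Strike 2 from f, p.
e's domain is down to {4}, so e = 4. Remove 4 from f.
So f = 1.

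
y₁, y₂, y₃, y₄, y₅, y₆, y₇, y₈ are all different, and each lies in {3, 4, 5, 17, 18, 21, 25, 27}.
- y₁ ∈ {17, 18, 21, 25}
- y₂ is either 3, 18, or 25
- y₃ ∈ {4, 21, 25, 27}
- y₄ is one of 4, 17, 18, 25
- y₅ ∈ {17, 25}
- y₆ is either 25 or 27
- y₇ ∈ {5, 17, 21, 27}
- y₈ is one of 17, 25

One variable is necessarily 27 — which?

The 8 variables together cover exactly {3, 4, 5, 17, 18, 21, 25, 27} — 8 values for 8 variables — and 3 appears only in y₂'s list, so y₂ = 3.
Among the 7 still-open variables, 5 fits only y₇ (and all 7 values in {4, 5, 17, 18, 21, 25, 27} must be used), so y₇ = 5.
y₅ and y₈ share exactly the 2 values {17, 25}; by pigeonhole those values go to them, so strike 17, 25 from y₁, y₃, y₄, y₆.
So 27 goes to y₆.

y₆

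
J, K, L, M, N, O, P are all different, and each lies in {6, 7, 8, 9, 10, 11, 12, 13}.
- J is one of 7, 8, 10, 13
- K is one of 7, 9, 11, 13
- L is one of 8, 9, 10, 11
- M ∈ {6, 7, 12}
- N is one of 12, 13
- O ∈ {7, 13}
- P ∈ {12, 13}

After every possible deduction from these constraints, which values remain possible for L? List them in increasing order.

8, 9, 10, 11

N and P share exactly the 2 values {12, 13}; by pigeonhole those values go to them, so strike 12, 13 from J, K, M, O.
O must be 7 (only option left). Remove 7 from J, K, M.
That leaves M = 6.
No further eliminations apply; L can still be any of 8, 9, 10, 11.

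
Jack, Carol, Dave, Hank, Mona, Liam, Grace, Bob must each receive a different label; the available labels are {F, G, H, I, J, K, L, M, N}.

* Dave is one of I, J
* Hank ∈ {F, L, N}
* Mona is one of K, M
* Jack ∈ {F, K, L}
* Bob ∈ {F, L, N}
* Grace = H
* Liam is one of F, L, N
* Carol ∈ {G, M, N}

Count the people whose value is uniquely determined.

4

Grace's domain is down to {H}, so Grace = H.
The 3 variables Hank, Liam, Bob are confined to {F, L, N}, which locks those values in; drop them from Jack, Carol.
Jack's domain is down to {K}, so Jack = K. So Mona can't be K.
Mona's domain is down to {M}, so Mona = M. So Carol can't be M.
Carol must be G (only option left).
Determined: Jack=K, Carol=G, Mona=M, Grace=H. The other people each still have more than one consistent value. That makes 4.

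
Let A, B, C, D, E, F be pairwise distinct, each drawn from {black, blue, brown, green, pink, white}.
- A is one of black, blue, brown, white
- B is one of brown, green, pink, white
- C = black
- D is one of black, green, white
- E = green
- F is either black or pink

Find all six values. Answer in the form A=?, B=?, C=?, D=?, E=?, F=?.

C must be black (only option left). So A, D, F can't be black.
E has just one choice, so E = green. Remove green from B, D.
F has just one choice, so F = pink. So B can't be pink.
That leaves D = white. Remove white from A, B.
B's domain is down to {brown}, so B = brown. Strike brown from A.
A's domain is down to {blue}, so A = blue.

A=blue, B=brown, C=black, D=white, E=green, F=pink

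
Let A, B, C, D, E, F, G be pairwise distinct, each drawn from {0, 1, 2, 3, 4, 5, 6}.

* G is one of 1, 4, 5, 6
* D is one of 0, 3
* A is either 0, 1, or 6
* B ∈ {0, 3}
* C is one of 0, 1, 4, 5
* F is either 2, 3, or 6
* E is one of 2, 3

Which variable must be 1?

A

B and D share exactly the 2 values {0, 3}; by pigeonhole those values go to them, so strike 0, 3 from A, C, E, F.
That leaves E = 2. Remove 2 from F.
F must be 6 (only option left). So A, G can't be 6.
So 1 goes to A.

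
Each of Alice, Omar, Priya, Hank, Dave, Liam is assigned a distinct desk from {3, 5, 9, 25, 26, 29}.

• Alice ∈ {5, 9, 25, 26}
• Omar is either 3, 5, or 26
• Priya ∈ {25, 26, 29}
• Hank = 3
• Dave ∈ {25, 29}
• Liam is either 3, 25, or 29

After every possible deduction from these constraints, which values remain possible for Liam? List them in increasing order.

Hank has just one choice, so Hank = 3. Eliminate 3 elsewhere: Omar, Liam.
Among the 5 still-open variables, 9 fits only Alice (and all 5 values in {5, 9, 25, 26, 29} must be used), so Alice = 9.
The 4 still-open variables draw from only 4 values {5, 25, 26, 29}, so each is used; only Omar can be 5, hence Omar = 5.
The 3 still-open variables draw from only 3 values {25, 26, 29}, so each is used; only Priya can be 26, hence Priya = 26.
No further eliminations apply; Liam can still be any of 25, 29.

25, 29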